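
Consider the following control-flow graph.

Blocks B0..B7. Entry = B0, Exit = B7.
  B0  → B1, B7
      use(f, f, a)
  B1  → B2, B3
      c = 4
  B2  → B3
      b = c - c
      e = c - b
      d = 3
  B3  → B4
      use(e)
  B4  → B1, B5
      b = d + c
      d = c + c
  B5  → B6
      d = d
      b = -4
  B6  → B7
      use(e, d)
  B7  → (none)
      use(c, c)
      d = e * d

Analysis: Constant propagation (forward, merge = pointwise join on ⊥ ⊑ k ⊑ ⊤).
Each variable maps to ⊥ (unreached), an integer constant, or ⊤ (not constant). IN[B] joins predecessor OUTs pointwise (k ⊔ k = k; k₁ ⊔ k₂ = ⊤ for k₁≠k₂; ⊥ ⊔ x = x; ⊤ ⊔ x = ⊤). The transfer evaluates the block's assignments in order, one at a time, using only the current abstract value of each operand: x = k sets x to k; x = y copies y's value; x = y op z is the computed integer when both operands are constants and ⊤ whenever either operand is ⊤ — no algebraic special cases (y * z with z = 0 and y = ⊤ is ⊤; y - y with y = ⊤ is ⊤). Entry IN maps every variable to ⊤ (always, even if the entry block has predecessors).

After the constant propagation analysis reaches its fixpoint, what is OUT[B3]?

Per-block solution:
  B0: | IN=(all ⊤) | OUT=(all ⊤)
  B1: | IN=(all ⊤) | OUT={c:4; rest ⊤}
  B2: | IN={c:4; rest ⊤} | OUT={b:0, c:4, d:3, e:4; rest ⊤}
  B3: | IN={c:4; rest ⊤} | OUT={c:4; rest ⊤}
  B4: | IN={c:4; rest ⊤} | OUT={c:4, d:8; rest ⊤}
  B5: | IN={c:4, d:8; rest ⊤} | OUT={b:-4, c:4, d:8; rest ⊤}
  B6: | IN={b:-4, c:4, d:8; rest ⊤} | OUT={b:-4, c:4, d:8; rest ⊤}
  B7: | IN=(all ⊤) | OUT=(all ⊤)

Merge at B3: IN[B3] = OUT[B1] ⊔ OUT[B2] = {a: ⊤, b: ⊤, c: 4, d: ⊤, e: ⊤, f: ⊤}
Applying B3's transfer function to that IN value gives OUT[B3] (row B3 above).

Answer: {a: ⊤, b: ⊤, c: 4, d: ⊤, e: ⊤, f: ⊤}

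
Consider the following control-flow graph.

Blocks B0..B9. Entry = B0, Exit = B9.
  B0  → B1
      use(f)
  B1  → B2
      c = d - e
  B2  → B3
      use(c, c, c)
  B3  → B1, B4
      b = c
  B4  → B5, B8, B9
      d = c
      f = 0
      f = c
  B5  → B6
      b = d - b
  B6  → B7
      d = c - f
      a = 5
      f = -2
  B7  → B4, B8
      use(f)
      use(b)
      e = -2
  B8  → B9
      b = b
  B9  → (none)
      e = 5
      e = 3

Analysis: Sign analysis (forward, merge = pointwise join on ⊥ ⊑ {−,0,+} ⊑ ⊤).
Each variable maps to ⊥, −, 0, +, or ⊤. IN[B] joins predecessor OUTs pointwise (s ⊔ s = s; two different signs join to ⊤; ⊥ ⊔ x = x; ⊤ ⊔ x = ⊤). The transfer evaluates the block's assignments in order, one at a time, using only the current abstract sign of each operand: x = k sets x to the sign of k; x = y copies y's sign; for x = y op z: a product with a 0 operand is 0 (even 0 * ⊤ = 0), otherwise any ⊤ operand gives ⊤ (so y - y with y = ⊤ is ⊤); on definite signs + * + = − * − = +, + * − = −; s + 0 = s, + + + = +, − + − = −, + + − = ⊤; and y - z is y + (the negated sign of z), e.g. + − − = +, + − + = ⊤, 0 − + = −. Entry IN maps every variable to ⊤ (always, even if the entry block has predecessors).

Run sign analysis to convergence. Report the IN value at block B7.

Per-block solution:
  B0: | IN=(all ⊤) | OUT=(all ⊤)
  B1: | IN=(all ⊤) | OUT=(all ⊤)
  B2: | IN=(all ⊤) | OUT=(all ⊤)
  B3: | IN=(all ⊤) | OUT=(all ⊤)
  B4: | IN=(all ⊤) | OUT=(all ⊤)
  B5: | IN=(all ⊤) | OUT=(all ⊤)
  B6: | IN=(all ⊤) | OUT={a:+, f:-; rest ⊤}
  B7: | IN={a:+, f:-; rest ⊤} | OUT={a:+, e:-, f:-; rest ⊤}
  B8: | IN=(all ⊤) | OUT=(all ⊤)
  B9: | IN=(all ⊤) | OUT={e:+; rest ⊤}

Merge at B7: IN[B7] = OUT[B6] = {a: +, b: ⊤, c: ⊤, d: ⊤, e: ⊤, f: -}

Answer: {a: +, b: ⊤, c: ⊤, d: ⊤, e: ⊤, f: -}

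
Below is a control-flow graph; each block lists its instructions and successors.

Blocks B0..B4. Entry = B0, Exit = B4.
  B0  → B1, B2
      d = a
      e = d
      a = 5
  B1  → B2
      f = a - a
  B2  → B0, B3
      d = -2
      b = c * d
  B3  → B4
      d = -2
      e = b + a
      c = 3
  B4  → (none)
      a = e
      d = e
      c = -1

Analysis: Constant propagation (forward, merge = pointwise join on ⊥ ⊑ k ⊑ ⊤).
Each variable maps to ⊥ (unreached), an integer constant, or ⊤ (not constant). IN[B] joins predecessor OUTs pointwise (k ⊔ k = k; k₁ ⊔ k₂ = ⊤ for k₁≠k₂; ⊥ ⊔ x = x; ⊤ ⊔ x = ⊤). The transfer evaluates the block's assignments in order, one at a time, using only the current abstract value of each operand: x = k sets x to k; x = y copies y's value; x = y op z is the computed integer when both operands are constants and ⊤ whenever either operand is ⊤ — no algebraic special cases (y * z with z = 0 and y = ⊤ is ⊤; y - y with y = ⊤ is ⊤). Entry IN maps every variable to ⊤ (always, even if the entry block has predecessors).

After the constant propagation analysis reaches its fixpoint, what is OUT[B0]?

Answer: {a: 5, b: ⊤, c: ⊤, d: ⊤, e: ⊤, f: ⊤}

Trace:
Fixpoint table:
  B0: | IN=(all ⊤) | OUT={a:5; rest ⊤}
  B1: | IN={a:5; rest ⊤} | OUT={a:5, f:0; rest ⊤}
  B2: | IN={a:5; rest ⊤} | OUT={a:5, d:-2; rest ⊤}
  B3: | IN={a:5, d:-2; rest ⊤} | OUT={a:5, c:3, d:-2; rest ⊤}
  B4: | IN={a:5, c:3, d:-2; rest ⊤} | OUT={c:-1; rest ⊤}

Merge at B0 (entry node, so the boundary value (all ⊤) is joined with the incoming edge(s)): IN[B0] = (all ⊤) ⊔ OUT[B2] = {a: ⊤, b: ⊤, c: ⊤, d: ⊤, e: ⊤, f: ⊤}
Applying B0's transfer function to that IN value gives OUT[B0] (row B0 above).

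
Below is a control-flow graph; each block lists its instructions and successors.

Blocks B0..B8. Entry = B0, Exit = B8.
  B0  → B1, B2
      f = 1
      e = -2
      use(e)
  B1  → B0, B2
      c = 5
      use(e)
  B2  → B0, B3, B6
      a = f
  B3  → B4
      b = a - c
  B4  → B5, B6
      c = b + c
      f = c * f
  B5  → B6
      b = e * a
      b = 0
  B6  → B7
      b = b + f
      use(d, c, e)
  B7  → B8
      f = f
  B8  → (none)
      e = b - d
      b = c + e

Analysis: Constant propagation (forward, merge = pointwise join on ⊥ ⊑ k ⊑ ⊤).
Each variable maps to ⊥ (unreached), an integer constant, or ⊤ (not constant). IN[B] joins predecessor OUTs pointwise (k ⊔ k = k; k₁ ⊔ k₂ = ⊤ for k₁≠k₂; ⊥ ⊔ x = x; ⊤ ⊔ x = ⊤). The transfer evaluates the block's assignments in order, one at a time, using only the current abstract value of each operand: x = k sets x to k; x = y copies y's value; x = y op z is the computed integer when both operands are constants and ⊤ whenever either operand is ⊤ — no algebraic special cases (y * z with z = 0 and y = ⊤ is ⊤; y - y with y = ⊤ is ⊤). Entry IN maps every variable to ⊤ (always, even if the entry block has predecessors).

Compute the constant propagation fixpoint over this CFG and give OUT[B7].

Per-block solution:
  B0: | IN=(all ⊤) | OUT={e:-2, f:1; rest ⊤}
  B1: | IN={e:-2, f:1; rest ⊤} | OUT={c:5, e:-2, f:1; rest ⊤}
  B2: | IN={e:-2, f:1; rest ⊤} | OUT={a:1, e:-2, f:1; rest ⊤}
  B3: | IN={a:1, e:-2, f:1; rest ⊤} | OUT={a:1, e:-2, f:1; rest ⊤}
  B4: | IN={a:1, e:-2, f:1; rest ⊤} | OUT={a:1, e:-2; rest ⊤}
  B5: | IN={a:1, e:-2; rest ⊤} | OUT={a:1, b:0, e:-2; rest ⊤}
  B6: | IN={a:1, e:-2; rest ⊤} | OUT={a:1, e:-2; rest ⊤}
  B7: | IN={a:1, e:-2; rest ⊤} | OUT={a:1, e:-2; rest ⊤}
  B8: | IN={a:1, e:-2; rest ⊤} | OUT={a:1; rest ⊤}

Merge at B7: IN[B7] = OUT[B6] = {a: 1, b: ⊤, c: ⊤, d: ⊤, e: -2, f: ⊤}
Applying B7's transfer function to that IN value gives OUT[B7] (row B7 above).

Answer: {a: 1, b: ⊤, c: ⊤, d: ⊤, e: -2, f: ⊤}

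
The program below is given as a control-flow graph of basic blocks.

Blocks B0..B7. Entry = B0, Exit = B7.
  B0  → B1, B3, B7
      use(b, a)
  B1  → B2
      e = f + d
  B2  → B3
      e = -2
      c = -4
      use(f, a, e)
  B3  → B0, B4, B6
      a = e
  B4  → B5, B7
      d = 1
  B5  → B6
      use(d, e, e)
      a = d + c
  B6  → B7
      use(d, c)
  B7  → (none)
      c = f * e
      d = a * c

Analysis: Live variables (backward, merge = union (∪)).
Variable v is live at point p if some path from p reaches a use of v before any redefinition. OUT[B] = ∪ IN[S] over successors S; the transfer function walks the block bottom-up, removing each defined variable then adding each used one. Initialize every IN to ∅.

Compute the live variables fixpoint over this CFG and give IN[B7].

Per-block solution:
  B0:  IN={a, b, c, d, e, f}  OUT={a, b, c, d, e, f}
  B1:  IN={a, b, d, f}  OUT={a, b, d, f}
  B2:  IN={a, b, d, f}  OUT={b, c, d, e, f}
  B3:  IN={b, c, d, e, f}  OUT={a, b, c, d, e, f}
  B4:  IN={a, c, e, f}  OUT={a, c, d, e, f}
  B5:  IN={c, d, e, f}  OUT={a, c, d, e, f}
  B6:  IN={a, c, d, e, f}  OUT={a, e, f}
  B7:  IN={a, e, f}  OUT={}

B7 is the boundary node: OUT[B7] = {}
Applying B7's transfer function to that OUT value gives IN[B7] (row B7 above).

Answer: {a, e, f}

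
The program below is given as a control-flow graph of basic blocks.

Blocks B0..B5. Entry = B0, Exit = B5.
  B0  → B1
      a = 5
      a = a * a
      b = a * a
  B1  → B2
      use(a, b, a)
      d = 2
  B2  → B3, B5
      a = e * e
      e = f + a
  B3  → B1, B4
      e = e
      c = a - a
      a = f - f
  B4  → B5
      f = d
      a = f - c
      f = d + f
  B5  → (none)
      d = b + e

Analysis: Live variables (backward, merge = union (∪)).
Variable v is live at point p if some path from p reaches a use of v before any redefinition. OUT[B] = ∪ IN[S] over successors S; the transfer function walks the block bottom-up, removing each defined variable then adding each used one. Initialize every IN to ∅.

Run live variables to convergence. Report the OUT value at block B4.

Answer: {b, e}

Working:
Fixpoint table:
  B0: | IN={e, f} | OUT={a, b, e, f}
  B1: | IN={a, b, e, f} | OUT={b, d, e, f}
  B2: | IN={b, d, e, f} | OUT={a, b, d, e, f}
  B3: | IN={a, b, d, e, f} | OUT={a, b, c, d, e, f}
  B4: | IN={b, c, d, e} | OUT={b, e}
  B5: | IN={b, e} | OUT={}

Merge at B4: OUT[B4] = IN[B5] = {b, e}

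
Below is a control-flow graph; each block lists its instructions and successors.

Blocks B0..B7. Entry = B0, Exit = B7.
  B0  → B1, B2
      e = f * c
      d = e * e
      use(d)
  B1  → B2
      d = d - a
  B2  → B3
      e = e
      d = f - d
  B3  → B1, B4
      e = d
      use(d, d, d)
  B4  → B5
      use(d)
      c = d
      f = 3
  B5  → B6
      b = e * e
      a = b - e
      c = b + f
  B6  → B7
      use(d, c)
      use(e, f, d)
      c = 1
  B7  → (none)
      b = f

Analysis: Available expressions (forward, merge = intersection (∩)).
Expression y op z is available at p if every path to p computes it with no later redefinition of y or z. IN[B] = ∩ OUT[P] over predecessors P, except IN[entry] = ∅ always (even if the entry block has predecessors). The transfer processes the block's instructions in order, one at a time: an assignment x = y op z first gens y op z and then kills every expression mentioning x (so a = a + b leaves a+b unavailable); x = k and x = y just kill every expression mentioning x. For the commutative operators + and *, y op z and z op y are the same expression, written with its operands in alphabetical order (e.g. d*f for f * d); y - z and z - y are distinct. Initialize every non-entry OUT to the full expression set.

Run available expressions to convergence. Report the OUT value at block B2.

Converged values:
  B0:   IN={}   OUT={c*f, e*e}
  B1:   IN={c*f}   OUT={c*f}
  B2:   IN={c*f}   OUT={c*f}
  B3:   IN={c*f}   OUT={c*f}
  B4:   IN={c*f}   OUT={}
  B5:   IN={}   OUT={b+f, b-e, e*e}
  B6:   IN={b+f, b-e, e*e}   OUT={b+f, b-e, e*e}
  B7:   IN={b+f, b-e, e*e}   OUT={e*e}

Merge at B2: IN[B2] = OUT[B0] ∩ OUT[B1] = {c*f}
Applying B2's transfer function to that IN value gives OUT[B2] (row B2 above).

Answer: {c*f}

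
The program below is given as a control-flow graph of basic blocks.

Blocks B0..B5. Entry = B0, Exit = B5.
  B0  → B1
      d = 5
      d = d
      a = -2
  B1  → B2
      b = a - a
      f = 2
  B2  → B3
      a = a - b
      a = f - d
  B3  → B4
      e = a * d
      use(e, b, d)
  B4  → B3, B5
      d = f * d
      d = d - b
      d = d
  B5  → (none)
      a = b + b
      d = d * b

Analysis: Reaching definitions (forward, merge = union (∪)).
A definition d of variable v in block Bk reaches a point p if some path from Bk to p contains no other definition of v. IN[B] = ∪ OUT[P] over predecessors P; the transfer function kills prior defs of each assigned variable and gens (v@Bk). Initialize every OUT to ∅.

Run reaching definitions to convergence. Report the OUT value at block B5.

Converged values:
  B0:  IN={}  OUT={a@B0, d@B0}
  B1:  IN={a@B0, d@B0}  OUT={a@B0, b@B1, d@B0, f@B1}
  B2:  IN={a@B0, b@B1, d@B0, f@B1}  OUT={a@B2, b@B1, d@B0, f@B1}
  B3:  IN={a@B2, b@B1, d@B0, d@B4, e@B3, f@B1}  OUT={a@B2, b@B1, d@B0, d@B4, e@B3, f@B1}
  B4:  IN={a@B2, b@B1, d@B0, d@B4, e@B3, f@B1}  OUT={a@B2, b@B1, d@B4, e@B3, f@B1}
  B5:  IN={a@B2, b@B1, d@B4, e@B3, f@B1}  OUT={a@B5, b@B1, d@B5, e@B3, f@B1}

Merge at B5: IN[B5] = OUT[B4] = {a@B2, b@B1, d@B4, e@B3, f@B1}
Applying B5's transfer function to that IN value gives OUT[B5] (row B5 above).

Answer: {a@B5, b@B1, d@B5, e@B3, f@B1}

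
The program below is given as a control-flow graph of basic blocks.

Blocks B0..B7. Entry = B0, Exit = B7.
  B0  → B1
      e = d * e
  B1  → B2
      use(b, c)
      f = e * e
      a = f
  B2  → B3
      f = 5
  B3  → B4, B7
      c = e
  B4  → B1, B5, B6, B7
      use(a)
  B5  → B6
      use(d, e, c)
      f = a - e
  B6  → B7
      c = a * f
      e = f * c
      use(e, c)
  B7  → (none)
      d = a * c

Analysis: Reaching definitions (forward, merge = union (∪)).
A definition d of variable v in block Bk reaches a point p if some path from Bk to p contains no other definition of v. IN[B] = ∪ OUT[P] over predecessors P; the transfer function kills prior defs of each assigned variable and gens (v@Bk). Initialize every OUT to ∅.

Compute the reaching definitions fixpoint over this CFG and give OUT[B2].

Answer: {a@B1, c@B3, e@B0, f@B2}

Working:
Fixpoint table:
  B0:  IN={}  OUT={e@B0}
  B1:  IN={a@B1, c@B3, e@B0, f@B2}  OUT={a@B1, c@B3, e@B0, f@B1}
  B2:  IN={a@B1, c@B3, e@B0, f@B1}  OUT={a@B1, c@B3, e@B0, f@B2}
  B3:  IN={a@B1, c@B3, e@B0, f@B2}  OUT={a@B1, c@B3, e@B0, f@B2}
  B4:  IN={a@B1, c@B3, e@B0, f@B2}  OUT={a@B1, c@B3, e@B0, f@B2}
  B5:  IN={a@B1, c@B3, e@B0, f@B2}  OUT={a@B1, c@B3, e@B0, f@B5}
  B6:  IN={a@B1, c@B3, e@B0, f@B2, f@B5}  OUT={a@B1, c@B6, e@B6, f@B2, f@B5}
  B7:  IN={a@B1, c@B3, c@B6, e@B0, e@B6, f@B2, f@B5}  OUT={a@B1, c@B3, c@B6, d@B7, e@B0, e@B6, f@B2, f@B5}

Merge at B2: IN[B2] = OUT[B1] = {a@B1, c@B3, e@B0, f@B1}
Applying B2's transfer function to that IN value gives OUT[B2] (row B2 above).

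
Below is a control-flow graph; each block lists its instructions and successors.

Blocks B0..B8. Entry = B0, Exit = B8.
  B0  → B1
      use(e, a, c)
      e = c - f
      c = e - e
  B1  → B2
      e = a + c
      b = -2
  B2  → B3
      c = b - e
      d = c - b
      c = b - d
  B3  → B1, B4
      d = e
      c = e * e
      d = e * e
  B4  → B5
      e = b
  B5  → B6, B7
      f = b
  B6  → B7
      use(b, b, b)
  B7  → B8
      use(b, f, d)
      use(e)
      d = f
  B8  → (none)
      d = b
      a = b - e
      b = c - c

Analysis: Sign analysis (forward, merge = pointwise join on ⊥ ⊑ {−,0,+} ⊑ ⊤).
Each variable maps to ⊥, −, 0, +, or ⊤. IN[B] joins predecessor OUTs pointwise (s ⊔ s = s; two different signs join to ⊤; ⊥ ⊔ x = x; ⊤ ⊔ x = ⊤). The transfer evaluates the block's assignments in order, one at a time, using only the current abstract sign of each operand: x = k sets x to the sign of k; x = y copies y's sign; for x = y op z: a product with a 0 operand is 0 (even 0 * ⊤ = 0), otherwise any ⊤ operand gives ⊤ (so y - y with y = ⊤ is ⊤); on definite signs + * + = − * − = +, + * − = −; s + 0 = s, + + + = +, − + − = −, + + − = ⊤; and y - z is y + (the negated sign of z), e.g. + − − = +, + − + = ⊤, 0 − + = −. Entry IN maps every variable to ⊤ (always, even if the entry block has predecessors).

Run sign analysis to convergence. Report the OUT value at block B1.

Answer: {a: ⊤, b: -, c: ⊤, d: ⊤, e: ⊤, f: ⊤}

Working:
Fixpoint table:
  B0:  IN=(all ⊤)  OUT=(all ⊤)
  B1:  IN=(all ⊤)  OUT={b:-; rest ⊤}
  B2:  IN={b:-; rest ⊤}  OUT={b:-; rest ⊤}
  B3:  IN={b:-; rest ⊤}  OUT={b:-; rest ⊤}
  B4:  IN={b:-; rest ⊤}  OUT={b:-, e:-; rest ⊤}
  B5:  IN={b:-, e:-; rest ⊤}  OUT={b:-, e:-, f:-; rest ⊤}
  B6:  IN={b:-, e:-, f:-; rest ⊤}  OUT={b:-, e:-, f:-; rest ⊤}
  B7:  IN={b:-, e:-, f:-; rest ⊤}  OUT={b:-, d:-, e:-, f:-; rest ⊤}
  B8:  IN={b:-, d:-, e:-, f:-; rest ⊤}  OUT={d:-, e:-, f:-; rest ⊤}

Merge at B1: IN[B1] = OUT[B0] ⊔ OUT[B3] = {a: ⊤, b: ⊤, c: ⊤, d: ⊤, e: ⊤, f: ⊤}
Applying B1's transfer function to that IN value gives OUT[B1] (row B1 above).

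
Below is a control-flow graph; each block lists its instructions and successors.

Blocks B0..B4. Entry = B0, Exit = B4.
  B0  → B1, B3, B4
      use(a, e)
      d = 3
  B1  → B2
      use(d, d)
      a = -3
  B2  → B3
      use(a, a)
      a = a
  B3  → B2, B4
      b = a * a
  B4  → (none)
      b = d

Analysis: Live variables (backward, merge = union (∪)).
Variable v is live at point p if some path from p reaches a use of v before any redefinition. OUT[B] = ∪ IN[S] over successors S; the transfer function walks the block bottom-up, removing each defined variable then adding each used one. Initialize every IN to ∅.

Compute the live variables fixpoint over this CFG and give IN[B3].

Answer: {a, d}

Derivation:
Fixpoint table:
  B0: | IN={a, e} | OUT={a, d}
  B1: | IN={d} | OUT={a, d}
  B2: | IN={a, d} | OUT={a, d}
  B3: | IN={a, d} | OUT={a, d}
  B4: | IN={d} | OUT={}

Merge at B3: OUT[B3] = IN[B2] ⊔ IN[B4] = {a, d}
Applying B3's transfer function to that OUT value gives IN[B3] (row B3 above).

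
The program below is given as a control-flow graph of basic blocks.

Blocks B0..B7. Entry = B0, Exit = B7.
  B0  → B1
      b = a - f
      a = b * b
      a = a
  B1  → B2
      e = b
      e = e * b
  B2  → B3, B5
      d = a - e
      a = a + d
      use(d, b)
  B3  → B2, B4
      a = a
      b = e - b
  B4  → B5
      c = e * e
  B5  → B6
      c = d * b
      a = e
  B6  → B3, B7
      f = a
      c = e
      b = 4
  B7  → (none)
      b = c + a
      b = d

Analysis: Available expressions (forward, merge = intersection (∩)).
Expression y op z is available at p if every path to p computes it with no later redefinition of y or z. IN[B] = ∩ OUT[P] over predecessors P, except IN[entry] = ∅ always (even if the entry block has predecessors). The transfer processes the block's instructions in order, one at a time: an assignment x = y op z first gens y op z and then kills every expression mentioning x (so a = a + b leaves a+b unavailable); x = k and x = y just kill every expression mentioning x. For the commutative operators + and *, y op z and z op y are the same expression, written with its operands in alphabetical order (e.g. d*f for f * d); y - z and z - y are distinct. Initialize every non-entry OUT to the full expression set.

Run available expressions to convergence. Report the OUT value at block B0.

Answer: {b*b}

Derivation:
Per-block solution:
  B0:  IN={}  OUT={b*b}
  B1:  IN={b*b}  OUT={b*b}
  B2:  IN={}  OUT={}
  B3:  IN={}  OUT={}
  B4:  IN={}  OUT={e*e}
  B5:  IN={}  OUT={b*d}
  B6:  IN={b*d}  OUT={}
  B7:  IN={}  OUT={a+c}

B0 is the boundary node: IN[B0] = {}
Applying B0's transfer function to that IN value gives OUT[B0] (row B0 above).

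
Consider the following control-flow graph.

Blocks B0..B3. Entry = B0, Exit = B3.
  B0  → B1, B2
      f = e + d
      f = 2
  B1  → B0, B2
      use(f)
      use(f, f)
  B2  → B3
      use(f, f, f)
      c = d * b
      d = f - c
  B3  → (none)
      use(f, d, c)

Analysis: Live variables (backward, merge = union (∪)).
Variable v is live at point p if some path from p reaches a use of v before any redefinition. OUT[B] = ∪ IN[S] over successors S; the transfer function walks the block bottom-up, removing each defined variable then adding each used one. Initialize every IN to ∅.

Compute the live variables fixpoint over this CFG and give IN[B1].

Fixpoint table:
  B0:   IN={b, d, e}   OUT={b, d, e, f}
  B1:   IN={b, d, e, f}   OUT={b, d, e, f}
  B2:   IN={b, d, f}   OUT={c, d, f}
  B3:   IN={c, d, f}   OUT={}

Merge at B1: OUT[B1] = IN[B0] ⊔ IN[B2] = {b, d, e, f}
Applying B1's transfer function to that OUT value gives IN[B1] (row B1 above).

Answer: {b, d, e, f}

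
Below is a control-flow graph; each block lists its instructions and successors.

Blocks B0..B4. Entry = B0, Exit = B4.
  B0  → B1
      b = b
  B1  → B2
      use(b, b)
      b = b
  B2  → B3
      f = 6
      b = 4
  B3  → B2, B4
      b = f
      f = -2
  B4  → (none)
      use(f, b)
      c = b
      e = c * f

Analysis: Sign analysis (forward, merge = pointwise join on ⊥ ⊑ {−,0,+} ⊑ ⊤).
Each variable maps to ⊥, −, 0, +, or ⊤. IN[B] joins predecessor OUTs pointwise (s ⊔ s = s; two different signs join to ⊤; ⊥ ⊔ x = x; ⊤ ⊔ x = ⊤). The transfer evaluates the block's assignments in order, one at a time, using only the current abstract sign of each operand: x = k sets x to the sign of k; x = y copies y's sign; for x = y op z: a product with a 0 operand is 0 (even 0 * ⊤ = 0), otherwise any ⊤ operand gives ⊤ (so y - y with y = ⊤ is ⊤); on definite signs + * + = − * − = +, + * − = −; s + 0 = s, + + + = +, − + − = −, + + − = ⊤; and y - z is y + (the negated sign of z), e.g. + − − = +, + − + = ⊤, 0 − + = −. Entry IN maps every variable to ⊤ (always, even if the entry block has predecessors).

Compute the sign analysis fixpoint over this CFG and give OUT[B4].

Answer: {a: ⊤, b: +, c: +, d: ⊤, e: -, f: -}

Working:
Converged values:
  B0: | IN=(all ⊤) | OUT=(all ⊤)
  B1: | IN=(all ⊤) | OUT=(all ⊤)
  B2: | IN=(all ⊤) | OUT={b:+, f:+; rest ⊤}
  B3: | IN={b:+, f:+; rest ⊤} | OUT={b:+, f:-; rest ⊤}
  B4: | IN={b:+, f:-; rest ⊤} | OUT={b:+, c:+, e:-, f:-; rest ⊤}

Merge at B4: IN[B4] = OUT[B3] = {a: ⊤, b: +, c: ⊤, d: ⊤, e: ⊤, f: -}
Applying B4's transfer function to that IN value gives OUT[B4] (row B4 above).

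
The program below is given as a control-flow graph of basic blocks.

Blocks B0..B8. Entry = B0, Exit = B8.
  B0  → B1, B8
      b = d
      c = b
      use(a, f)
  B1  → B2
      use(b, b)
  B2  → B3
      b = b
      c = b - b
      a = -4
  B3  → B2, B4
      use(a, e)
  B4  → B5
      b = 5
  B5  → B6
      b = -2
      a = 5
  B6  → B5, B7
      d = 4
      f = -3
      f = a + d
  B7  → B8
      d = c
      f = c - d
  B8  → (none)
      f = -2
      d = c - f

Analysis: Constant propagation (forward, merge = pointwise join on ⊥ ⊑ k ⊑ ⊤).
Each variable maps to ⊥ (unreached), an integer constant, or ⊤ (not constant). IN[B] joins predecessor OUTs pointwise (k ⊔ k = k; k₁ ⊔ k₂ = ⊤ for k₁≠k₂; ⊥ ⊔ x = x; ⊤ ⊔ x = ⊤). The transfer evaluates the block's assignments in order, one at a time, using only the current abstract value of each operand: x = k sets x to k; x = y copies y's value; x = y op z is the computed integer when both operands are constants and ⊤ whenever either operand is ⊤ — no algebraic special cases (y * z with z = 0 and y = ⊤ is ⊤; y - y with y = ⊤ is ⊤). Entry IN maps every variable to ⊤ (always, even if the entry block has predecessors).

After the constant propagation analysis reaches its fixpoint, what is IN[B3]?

Answer: {a: -4, b: ⊤, c: ⊤, d: ⊤, e: ⊤, f: ⊤}

Trace:
Per-block solution:
  B0:   IN=(all ⊤)   OUT=(all ⊤)
  B1:   IN=(all ⊤)   OUT=(all ⊤)
  B2:   IN=(all ⊤)   OUT={a:-4; rest ⊤}
  B3:   IN={a:-4; rest ⊤}   OUT={a:-4; rest ⊤}
  B4:   IN={a:-4; rest ⊤}   OUT={a:-4, b:5; rest ⊤}
  B5:   IN=(all ⊤)   OUT={a:5, b:-2; rest ⊤}
  B6:   IN={a:5, b:-2; rest ⊤}   OUT={a:5, b:-2, d:4, f:9; rest ⊤}
  B7:   IN={a:5, b:-2, d:4, f:9; rest ⊤}   OUT={a:5, b:-2; rest ⊤}
  B8:   IN=(all ⊤)   OUT={f:-2; rest ⊤}

Merge at B3: IN[B3] = OUT[B2] = {a: -4, b: ⊤, c: ⊤, d: ⊤, e: ⊤, f: ⊤}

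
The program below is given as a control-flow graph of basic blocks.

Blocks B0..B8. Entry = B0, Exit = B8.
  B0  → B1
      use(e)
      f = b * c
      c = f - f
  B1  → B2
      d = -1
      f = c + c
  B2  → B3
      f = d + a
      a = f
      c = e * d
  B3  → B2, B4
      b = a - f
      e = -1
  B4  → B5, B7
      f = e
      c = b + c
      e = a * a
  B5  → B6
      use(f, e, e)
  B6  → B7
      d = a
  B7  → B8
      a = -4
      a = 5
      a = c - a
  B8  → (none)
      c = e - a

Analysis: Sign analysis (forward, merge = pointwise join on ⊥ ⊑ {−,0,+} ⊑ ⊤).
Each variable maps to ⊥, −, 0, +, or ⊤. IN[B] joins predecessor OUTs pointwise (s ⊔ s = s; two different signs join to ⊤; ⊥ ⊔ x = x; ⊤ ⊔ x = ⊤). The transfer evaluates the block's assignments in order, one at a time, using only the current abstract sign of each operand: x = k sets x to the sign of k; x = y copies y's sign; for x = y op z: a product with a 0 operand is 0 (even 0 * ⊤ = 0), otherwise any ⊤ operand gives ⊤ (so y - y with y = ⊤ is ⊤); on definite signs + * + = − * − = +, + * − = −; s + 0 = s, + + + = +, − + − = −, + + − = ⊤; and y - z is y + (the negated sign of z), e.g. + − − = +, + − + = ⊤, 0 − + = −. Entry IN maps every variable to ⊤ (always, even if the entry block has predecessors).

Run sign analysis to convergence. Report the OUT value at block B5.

Answer: {a: ⊤, b: ⊤, c: ⊤, d: -, e: ⊤, f: -}

Trace:
Per-block solution:
  B0:  IN=(all ⊤)  OUT=(all ⊤)
  B1:  IN=(all ⊤)  OUT={d:-; rest ⊤}
  B2:  IN={d:-; rest ⊤}  OUT={d:-; rest ⊤}
  B3:  IN={d:-; rest ⊤}  OUT={d:-, e:-; rest ⊤}
  B4:  IN={d:-, e:-; rest ⊤}  OUT={d:-, f:-; rest ⊤}
  B5:  IN={d:-, f:-; rest ⊤}  OUT={d:-, f:-; rest ⊤}
  B6:  IN={d:-, f:-; rest ⊤}  OUT={f:-; rest ⊤}
  B7:  IN={f:-; rest ⊤}  OUT={f:-; rest ⊤}
  B8:  IN={f:-; rest ⊤}  OUT={f:-; rest ⊤}

Merge at B5: IN[B5] = OUT[B4] = {a: ⊤, b: ⊤, c: ⊤, d: -, e: ⊤, f: -}
Applying B5's transfer function to that IN value gives OUT[B5] (row B5 above).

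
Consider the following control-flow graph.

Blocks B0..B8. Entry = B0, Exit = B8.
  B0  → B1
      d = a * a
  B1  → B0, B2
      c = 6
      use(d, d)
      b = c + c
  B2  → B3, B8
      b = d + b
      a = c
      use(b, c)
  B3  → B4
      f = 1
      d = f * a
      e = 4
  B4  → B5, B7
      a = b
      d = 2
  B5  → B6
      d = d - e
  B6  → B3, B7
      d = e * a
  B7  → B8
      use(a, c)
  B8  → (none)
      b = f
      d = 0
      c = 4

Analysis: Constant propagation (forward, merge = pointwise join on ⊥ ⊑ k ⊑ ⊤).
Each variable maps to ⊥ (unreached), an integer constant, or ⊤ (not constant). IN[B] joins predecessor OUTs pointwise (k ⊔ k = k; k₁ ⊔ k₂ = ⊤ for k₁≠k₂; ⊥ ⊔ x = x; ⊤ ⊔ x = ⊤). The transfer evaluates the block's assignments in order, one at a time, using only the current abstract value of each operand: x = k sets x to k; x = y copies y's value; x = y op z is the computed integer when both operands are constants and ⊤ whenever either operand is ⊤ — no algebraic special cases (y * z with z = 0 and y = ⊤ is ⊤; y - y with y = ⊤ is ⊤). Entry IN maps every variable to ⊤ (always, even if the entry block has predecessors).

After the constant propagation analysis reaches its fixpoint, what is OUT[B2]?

Converged values:
  B0: | IN=(all ⊤) | OUT=(all ⊤)
  B1: | IN=(all ⊤) | OUT={b:12, c:6; rest ⊤}
  B2: | IN={b:12, c:6; rest ⊤} | OUT={a:6, c:6; rest ⊤}
  B3: | IN={c:6; rest ⊤} | OUT={c:6, e:4, f:1; rest ⊤}
  B4: | IN={c:6, e:4, f:1; rest ⊤} | OUT={c:6, d:2, e:4, f:1; rest ⊤}
  B5: | IN={c:6, d:2, e:4, f:1; rest ⊤} | OUT={c:6, d:-2, e:4, f:1; rest ⊤}
  B6: | IN={c:6, d:-2, e:4, f:1; rest ⊤} | OUT={c:6, e:4, f:1; rest ⊤}
  B7: | IN={c:6, e:4, f:1; rest ⊤} | OUT={c:6, e:4, f:1; rest ⊤}
  B8: | IN={c:6; rest ⊤} | OUT={c:4, d:0; rest ⊤}

Merge at B2: IN[B2] = OUT[B1] = {a: ⊤, b: 12, c: 6, d: ⊤, e: ⊤, f: ⊤}
Applying B2's transfer function to that IN value gives OUT[B2] (row B2 above).

Answer: {a: 6, b: ⊤, c: 6, d: ⊤, e: ⊤, f: ⊤}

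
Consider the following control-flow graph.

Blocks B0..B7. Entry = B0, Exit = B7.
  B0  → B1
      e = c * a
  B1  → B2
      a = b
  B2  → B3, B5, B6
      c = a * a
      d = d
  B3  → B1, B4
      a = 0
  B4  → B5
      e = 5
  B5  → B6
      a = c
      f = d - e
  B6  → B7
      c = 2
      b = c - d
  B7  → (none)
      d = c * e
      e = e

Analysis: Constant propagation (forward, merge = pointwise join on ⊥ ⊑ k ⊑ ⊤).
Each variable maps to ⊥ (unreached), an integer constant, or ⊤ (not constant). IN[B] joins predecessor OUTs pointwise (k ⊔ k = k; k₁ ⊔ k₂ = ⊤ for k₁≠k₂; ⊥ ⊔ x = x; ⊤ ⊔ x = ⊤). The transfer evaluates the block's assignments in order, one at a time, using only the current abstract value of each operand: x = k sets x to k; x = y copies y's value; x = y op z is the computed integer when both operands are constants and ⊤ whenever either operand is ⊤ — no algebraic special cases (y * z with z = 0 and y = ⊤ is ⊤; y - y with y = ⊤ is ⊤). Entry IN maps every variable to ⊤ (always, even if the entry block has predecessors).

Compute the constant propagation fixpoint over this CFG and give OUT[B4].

Per-block solution:
  B0:   IN=(all ⊤)   OUT=(all ⊤)
  B1:   IN=(all ⊤)   OUT=(all ⊤)
  B2:   IN=(all ⊤)   OUT=(all ⊤)
  B3:   IN=(all ⊤)   OUT={a:0; rest ⊤}
  B4:   IN={a:0; rest ⊤}   OUT={a:0, e:5; rest ⊤}
  B5:   IN=(all ⊤)   OUT=(all ⊤)
  B6:   IN=(all ⊤)   OUT={c:2; rest ⊤}
  B7:   IN={c:2; rest ⊤}   OUT={c:2; rest ⊤}

Merge at B4: IN[B4] = OUT[B3] = {a: 0, b: ⊤, c: ⊤, d: ⊤, e: ⊤, f: ⊤}
Applying B4's transfer function to that IN value gives OUT[B4] (row B4 above).

Answer: {a: 0, b: ⊤, c: ⊤, d: ⊤, e: 5, f: ⊤}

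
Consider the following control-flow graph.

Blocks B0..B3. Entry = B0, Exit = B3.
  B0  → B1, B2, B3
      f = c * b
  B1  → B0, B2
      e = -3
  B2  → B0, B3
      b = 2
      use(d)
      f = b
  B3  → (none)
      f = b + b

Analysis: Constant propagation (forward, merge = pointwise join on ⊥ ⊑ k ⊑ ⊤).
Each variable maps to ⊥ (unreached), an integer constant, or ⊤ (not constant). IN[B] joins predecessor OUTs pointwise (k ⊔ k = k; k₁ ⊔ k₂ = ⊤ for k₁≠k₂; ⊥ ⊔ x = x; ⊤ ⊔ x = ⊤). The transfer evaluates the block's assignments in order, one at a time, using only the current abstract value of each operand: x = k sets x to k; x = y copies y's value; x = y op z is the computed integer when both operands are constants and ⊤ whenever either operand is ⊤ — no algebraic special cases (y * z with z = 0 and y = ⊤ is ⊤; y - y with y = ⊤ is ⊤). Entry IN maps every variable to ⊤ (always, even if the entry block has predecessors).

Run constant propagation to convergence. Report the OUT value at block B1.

Converged values:
  B0:  IN=(all ⊤)  OUT=(all ⊤)
  B1:  IN=(all ⊤)  OUT={e:-3; rest ⊤}
  B2:  IN=(all ⊤)  OUT={b:2, f:2; rest ⊤}
  B3:  IN=(all ⊤)  OUT=(all ⊤)

Merge at B1: IN[B1] = OUT[B0] = {a: ⊤, b: ⊤, c: ⊤, d: ⊤, e: ⊤, f: ⊤}
Applying B1's transfer function to that IN value gives OUT[B1] (row B1 above).

Answer: {a: ⊤, b: ⊤, c: ⊤, d: ⊤, e: -3, f: ⊤}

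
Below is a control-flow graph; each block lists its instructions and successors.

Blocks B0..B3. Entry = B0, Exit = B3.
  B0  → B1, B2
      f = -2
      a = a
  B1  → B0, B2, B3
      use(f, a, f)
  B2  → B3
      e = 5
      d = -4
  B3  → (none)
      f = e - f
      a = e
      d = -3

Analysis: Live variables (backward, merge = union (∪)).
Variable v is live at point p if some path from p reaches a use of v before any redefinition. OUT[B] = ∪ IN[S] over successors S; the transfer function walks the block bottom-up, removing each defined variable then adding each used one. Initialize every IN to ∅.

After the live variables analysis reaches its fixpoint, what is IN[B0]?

Answer: {a, e}

Working:
Per-block solution:
  B0:   IN={a, e}   OUT={a, e, f}
  B1:   IN={a, e, f}   OUT={a, e, f}
  B2:   IN={f}   OUT={e, f}
  B3:   IN={e, f}   OUT={}

Merge at B0: OUT[B0] = IN[B1] ⊔ IN[B2] = {a, e, f}
Applying B0's transfer function to that OUT value gives IN[B0] (row B0 above).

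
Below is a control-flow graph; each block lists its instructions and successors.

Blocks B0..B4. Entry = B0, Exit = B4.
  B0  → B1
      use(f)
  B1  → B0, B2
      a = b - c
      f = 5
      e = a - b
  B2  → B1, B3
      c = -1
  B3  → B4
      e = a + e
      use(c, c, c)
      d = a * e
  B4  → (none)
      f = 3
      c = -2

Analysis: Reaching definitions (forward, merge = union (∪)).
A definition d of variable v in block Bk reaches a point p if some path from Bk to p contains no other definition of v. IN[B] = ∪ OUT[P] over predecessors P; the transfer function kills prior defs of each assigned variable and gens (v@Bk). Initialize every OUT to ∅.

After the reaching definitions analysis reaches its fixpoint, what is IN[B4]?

Answer: {a@B1, c@B2, d@B3, e@B3, f@B1}

Trace:
Converged values:
  B0: | IN={a@B1, c@B2, e@B1, f@B1} | OUT={a@B1, c@B2, e@B1, f@B1}
  B1: | IN={a@B1, c@B2, e@B1, f@B1} | OUT={a@B1, c@B2, e@B1, f@B1}
  B2: | IN={a@B1, c@B2, e@B1, f@B1} | OUT={a@B1, c@B2, e@B1, f@B1}
  B3: | IN={a@B1, c@B2, e@B1, f@B1} | OUT={a@B1, c@B2, d@B3, e@B3, f@B1}
  B4: | IN={a@B1, c@B2, d@B3, e@B3, f@B1} | OUT={a@B1, c@B4, d@B3, e@B3, f@B4}

Merge at B4: IN[B4] = OUT[B3] = {a@B1, c@B2, d@B3, e@B3, f@B1}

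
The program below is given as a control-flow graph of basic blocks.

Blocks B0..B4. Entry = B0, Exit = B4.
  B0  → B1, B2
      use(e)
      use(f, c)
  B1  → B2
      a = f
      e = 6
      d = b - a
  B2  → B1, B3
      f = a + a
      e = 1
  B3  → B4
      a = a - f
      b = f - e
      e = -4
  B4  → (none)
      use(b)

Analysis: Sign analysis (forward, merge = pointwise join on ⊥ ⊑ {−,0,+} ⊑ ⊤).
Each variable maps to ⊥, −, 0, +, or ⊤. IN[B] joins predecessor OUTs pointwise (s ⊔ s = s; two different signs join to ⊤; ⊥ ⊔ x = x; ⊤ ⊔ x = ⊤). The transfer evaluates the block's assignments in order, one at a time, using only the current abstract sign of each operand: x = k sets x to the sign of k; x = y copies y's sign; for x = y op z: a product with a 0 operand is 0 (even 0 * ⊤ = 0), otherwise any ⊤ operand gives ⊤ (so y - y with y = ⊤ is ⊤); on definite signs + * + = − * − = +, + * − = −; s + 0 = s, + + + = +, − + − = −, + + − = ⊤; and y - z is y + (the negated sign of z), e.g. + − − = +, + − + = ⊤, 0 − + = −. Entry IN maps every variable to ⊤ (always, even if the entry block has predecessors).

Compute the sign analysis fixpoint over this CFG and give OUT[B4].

Answer: {a: ⊤, b: ⊤, c: ⊤, d: ⊤, e: -, f: ⊤}

Trace:
Fixpoint table:
  B0:  IN=(all ⊤)  OUT=(all ⊤)
  B1:  IN=(all ⊤)  OUT={e:+; rest ⊤}
  B2:  IN=(all ⊤)  OUT={e:+; rest ⊤}
  B3:  IN={e:+; rest ⊤}  OUT={e:-; rest ⊤}
  B4:  IN={e:-; rest ⊤}  OUT={e:-; rest ⊤}

Merge at B4: IN[B4] = OUT[B3] = {a: ⊤, b: ⊤, c: ⊤, d: ⊤, e: -, f: ⊤}
Applying B4's transfer function to that IN value gives OUT[B4] (row B4 above).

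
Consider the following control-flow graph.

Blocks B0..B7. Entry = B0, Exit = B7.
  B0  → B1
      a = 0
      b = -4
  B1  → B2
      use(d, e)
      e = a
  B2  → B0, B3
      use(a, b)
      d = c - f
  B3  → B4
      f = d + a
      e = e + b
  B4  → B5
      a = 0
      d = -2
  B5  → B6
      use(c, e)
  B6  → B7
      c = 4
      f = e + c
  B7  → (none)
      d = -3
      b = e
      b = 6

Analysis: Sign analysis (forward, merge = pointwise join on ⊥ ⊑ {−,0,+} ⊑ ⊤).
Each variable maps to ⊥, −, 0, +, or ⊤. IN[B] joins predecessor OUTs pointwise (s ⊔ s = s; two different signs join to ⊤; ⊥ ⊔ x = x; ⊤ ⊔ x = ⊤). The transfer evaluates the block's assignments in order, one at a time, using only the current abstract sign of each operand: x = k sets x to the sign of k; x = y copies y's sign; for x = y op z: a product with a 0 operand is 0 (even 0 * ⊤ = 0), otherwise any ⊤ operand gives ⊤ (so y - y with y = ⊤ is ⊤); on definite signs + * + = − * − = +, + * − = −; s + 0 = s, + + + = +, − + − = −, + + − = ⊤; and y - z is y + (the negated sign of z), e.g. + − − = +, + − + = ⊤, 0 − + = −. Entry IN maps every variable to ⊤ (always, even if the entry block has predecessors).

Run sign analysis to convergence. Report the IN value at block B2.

Answer: {a: 0, b: -, c: ⊤, d: ⊤, e: 0, f: ⊤}

Trace:
Per-block solution:
  B0: | IN=(all ⊤) | OUT={a:0, b:-; rest ⊤}
  B1: | IN={a:0, b:-; rest ⊤} | OUT={a:0, b:-, e:0; rest ⊤}
  B2: | IN={a:0, b:-, e:0; rest ⊤} | OUT={a:0, b:-, e:0; rest ⊤}
  B3: | IN={a:0, b:-, e:0; rest ⊤} | OUT={a:0, b:-, e:-; rest ⊤}
  B4: | IN={a:0, b:-, e:-; rest ⊤} | OUT={a:0, b:-, d:-, e:-; rest ⊤}
  B5: | IN={a:0, b:-, d:-, e:-; rest ⊤} | OUT={a:0, b:-, d:-, e:-; rest ⊤}
  B6: | IN={a:0, b:-, d:-, e:-; rest ⊤} | OUT={a:0, b:-, c:+, d:-, e:-; rest ⊤}
  B7: | IN={a:0, b:-, c:+, d:-, e:-; rest ⊤} | OUT={a:0, b:+, c:+, d:-, e:-; rest ⊤}

Merge at B2: IN[B2] = OUT[B1] = {a: 0, b: -, c: ⊤, d: ⊤, e: 0, f: ⊤}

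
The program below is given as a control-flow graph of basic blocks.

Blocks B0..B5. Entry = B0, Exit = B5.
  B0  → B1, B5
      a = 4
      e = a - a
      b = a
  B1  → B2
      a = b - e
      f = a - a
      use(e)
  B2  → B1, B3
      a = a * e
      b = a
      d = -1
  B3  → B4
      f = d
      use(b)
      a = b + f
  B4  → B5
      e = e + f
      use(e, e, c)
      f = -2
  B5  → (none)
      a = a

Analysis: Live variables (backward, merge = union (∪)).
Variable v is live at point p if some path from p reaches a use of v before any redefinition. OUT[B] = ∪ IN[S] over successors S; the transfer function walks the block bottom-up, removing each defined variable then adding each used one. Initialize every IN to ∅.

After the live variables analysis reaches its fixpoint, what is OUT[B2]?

Per-block solution:
  B0: | IN={c} | OUT={a, b, c, e}
  B1: | IN={b, c, e} | OUT={a, c, e}
  B2: | IN={a, c, e} | OUT={b, c, d, e}
  B3: | IN={b, c, d, e} | OUT={a, c, e, f}
  B4: | IN={a, c, e, f} | OUT={a}
  B5: | IN={a} | OUT={}

Merge at B2: OUT[B2] = IN[B1] ⊔ IN[B3] = {b, c, d, e}

Answer: {b, c, d, e}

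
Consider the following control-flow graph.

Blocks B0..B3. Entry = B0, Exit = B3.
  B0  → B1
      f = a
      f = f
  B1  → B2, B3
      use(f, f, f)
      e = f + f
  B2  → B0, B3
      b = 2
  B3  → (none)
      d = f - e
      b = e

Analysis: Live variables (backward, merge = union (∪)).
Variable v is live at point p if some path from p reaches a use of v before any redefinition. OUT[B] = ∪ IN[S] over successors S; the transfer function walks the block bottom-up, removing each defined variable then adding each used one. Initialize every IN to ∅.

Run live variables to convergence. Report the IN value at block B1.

Per-block solution:
  B0: | IN={a} | OUT={a, f}
  B1: | IN={a, f} | OUT={a, e, f}
  B2: | IN={a, e, f} | OUT={a, e, f}
  B3: | IN={e, f} | OUT={}

Merge at B1: OUT[B1] = IN[B2] ⊔ IN[B3] = {a, e, f}
Applying B1's transfer function to that OUT value gives IN[B1] (row B1 above).

Answer: {a, f}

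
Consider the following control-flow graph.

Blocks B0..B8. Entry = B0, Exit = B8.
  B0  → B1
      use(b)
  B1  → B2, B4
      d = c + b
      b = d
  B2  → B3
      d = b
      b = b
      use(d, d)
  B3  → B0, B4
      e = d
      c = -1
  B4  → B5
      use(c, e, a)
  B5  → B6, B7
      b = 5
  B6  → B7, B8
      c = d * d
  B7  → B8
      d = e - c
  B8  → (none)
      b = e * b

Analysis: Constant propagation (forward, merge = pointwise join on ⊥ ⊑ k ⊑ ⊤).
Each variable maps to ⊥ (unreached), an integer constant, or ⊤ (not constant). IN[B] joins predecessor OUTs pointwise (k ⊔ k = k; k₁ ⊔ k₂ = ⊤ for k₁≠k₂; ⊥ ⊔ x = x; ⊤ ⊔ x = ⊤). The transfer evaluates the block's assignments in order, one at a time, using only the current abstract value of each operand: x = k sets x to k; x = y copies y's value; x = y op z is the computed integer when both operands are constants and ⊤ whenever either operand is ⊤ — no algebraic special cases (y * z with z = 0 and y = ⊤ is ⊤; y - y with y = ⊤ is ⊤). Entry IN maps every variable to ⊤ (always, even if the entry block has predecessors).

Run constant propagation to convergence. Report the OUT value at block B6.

Per-block solution:
  B0: | IN=(all ⊤) | OUT=(all ⊤)
  B1: | IN=(all ⊤) | OUT=(all ⊤)
  B2: | IN=(all ⊤) | OUT=(all ⊤)
  B3: | IN=(all ⊤) | OUT={c:-1; rest ⊤}
  B4: | IN=(all ⊤) | OUT=(all ⊤)
  B5: | IN=(all ⊤) | OUT={b:5; rest ⊤}
  B6: | IN={b:5; rest ⊤} | OUT={b:5; rest ⊤}
  B7: | IN={b:5; rest ⊤} | OUT={b:5; rest ⊤}
  B8: | IN={b:5; rest ⊤} | OUT=(all ⊤)

Merge at B6: IN[B6] = OUT[B5] = {a: ⊤, b: 5, c: ⊤, d: ⊤, e: ⊤, f: ⊤}
Applying B6's transfer function to that IN value gives OUT[B6] (row B6 above).

Answer: {a: ⊤, b: 5, c: ⊤, d: ⊤, e: ⊤, f: ⊤}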